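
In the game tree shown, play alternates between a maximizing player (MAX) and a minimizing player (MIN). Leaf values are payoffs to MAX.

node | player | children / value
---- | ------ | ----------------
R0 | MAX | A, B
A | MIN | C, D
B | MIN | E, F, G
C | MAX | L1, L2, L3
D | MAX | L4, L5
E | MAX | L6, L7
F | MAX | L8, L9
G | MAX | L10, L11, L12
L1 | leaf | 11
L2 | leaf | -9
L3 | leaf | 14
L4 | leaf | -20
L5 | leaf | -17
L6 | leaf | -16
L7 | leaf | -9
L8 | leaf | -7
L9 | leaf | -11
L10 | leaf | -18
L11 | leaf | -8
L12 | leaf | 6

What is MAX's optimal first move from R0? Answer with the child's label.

C (MAX): max(11, -9, 14) = 14
D (MAX): max(-20, -17) = -17
A (MIN): min(14, -17) = -17
E (MAX): max(-16, -9) = -9
F (MAX): max(-7, -11) = -7
G (MAX): max(-18, -8, 6) = 6
B (MIN): min(-9, -7, 6) = -9
R0 (MAX): max(-17, -9) = -9
MAX at R0 wants the highest of {A=-17, B=-9}, so chooses B.

B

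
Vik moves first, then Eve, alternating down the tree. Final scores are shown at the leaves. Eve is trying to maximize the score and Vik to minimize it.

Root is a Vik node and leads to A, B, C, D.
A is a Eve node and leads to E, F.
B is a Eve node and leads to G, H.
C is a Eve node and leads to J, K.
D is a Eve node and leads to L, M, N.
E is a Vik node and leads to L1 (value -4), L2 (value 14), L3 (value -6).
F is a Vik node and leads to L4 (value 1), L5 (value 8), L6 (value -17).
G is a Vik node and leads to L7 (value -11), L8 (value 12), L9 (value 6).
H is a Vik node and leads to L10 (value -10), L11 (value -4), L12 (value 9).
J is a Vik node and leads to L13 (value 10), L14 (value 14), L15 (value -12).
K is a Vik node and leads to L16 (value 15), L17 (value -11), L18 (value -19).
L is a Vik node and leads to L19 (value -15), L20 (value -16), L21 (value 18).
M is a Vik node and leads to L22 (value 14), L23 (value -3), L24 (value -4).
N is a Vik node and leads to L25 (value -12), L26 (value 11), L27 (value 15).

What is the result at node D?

L (Vik): min(-15, -16, 18) = -16
M (Vik): min(14, -3, -4) = -4
N (Vik): min(-12, 11, 15) = -12
D (Eve): max(-16, -4, -12) = -4

-4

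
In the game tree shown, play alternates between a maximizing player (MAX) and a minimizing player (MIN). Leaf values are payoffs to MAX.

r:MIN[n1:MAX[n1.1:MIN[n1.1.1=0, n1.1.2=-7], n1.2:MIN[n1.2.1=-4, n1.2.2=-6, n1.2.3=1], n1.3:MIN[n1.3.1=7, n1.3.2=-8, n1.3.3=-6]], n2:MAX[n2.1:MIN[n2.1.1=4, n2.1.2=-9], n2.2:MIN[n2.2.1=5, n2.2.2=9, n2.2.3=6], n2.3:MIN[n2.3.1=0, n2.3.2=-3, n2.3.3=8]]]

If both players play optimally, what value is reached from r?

n1.1 (MIN): min(0, -7) = -7
n1.2 (MIN): min(-4, -6, 1) = -6
n1.3 (MIN): min(7, -8, -6) = -8
n1 (MAX): max(-7, -6, -8) = -6
n2.1 (MIN): min(4, -9) = -9
n2.2 (MIN): min(5, 9, 6) = 5
n2.3 (MIN): min(0, -3, 8) = -3
n2 (MAX): max(-9, 5, -3) = 5
r (MIN): min(-6, 5) = -6

-6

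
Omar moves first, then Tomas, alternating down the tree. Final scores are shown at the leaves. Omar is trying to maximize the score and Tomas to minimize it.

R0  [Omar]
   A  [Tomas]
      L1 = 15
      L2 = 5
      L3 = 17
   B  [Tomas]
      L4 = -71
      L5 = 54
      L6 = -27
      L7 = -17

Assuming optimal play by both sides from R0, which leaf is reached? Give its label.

A (Tomas): min(15, 5, 17) = 5
B (Tomas): min(-71, 54, -27, -17) = -71
R0 (Omar): max(5, -71) = 5
At R0, Omar picks A (highest: 5).
At A, Tomas picks L2 (lowest: 5).
Terminal value 5.

L2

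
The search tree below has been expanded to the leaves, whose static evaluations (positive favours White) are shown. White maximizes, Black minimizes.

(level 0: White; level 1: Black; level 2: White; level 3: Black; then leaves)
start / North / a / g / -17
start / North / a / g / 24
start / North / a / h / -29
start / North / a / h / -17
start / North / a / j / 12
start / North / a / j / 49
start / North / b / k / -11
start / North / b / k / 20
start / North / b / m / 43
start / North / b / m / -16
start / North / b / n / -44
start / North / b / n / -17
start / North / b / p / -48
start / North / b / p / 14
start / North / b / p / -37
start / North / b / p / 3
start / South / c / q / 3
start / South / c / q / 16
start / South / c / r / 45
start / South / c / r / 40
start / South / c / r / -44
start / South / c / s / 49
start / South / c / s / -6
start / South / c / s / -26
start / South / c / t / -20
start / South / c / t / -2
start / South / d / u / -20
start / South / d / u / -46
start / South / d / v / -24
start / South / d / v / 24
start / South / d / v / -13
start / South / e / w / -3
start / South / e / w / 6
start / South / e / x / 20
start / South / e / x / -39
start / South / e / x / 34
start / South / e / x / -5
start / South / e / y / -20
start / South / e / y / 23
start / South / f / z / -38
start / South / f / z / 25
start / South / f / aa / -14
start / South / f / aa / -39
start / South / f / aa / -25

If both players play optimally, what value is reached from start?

-11

g (Black): min(-17, 24) = -17
h (Black): min(-29, -17) = -29
j (Black): min(12, 49) = 12
a (White): max(-17, -29, 12) = 12
k (Black): min(-11, 20) = -11
m (Black): min(43, -16) = -16
n (Black): min(-44, -17) = -44
p (Black): min(-48, 14, -37, 3) = -48
b (White): max(-11, -16, -44, -48) = -11
North (Black): min(12, -11) = -11
q (Black): min(3, 16) = 3
r (Black): min(45, 40, -44) = -44
s (Black): min(49, -6, -26) = -26
t (Black): min(-20, -2) = -20
c (White): max(3, -44, -26, -20) = 3
u (Black): min(-20, -46) = -46
v (Black): min(-24, 24, -13) = -24
d (White): max(-46, -24) = -24
w (Black): min(-3, 6) = -3
x (Black): min(20, -39, 34, -5) = -39
y (Black): min(-20, 23) = -20
e (White): max(-3, -39, -20) = -3
z (Black): min(-38, 25) = -38
aa (Black): min(-14, -39, -25) = -39
f (White): max(-38, -39) = -38
South (Black): min(3, -24, -3, -38) = -38
start (White): max(-11, -38) = -11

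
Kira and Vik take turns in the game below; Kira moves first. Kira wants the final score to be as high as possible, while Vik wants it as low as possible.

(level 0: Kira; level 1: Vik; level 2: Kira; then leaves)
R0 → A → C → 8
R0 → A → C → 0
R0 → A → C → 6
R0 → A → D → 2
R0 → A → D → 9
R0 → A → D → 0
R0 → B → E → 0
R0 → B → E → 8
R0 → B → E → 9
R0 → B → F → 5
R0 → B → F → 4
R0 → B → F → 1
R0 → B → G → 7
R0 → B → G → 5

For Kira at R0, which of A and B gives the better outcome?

C (Kira): max(8, 0, 6) = 8
D (Kira): max(2, 9, 0) = 9
A (Vik): min(8, 9) = 8
E (Kira): max(0, 8, 9) = 9
F (Kira): max(5, 4, 1) = 5
G (Kira): max(7, 5) = 7
B (Vik): min(9, 5, 7) = 5
Kira prefers the higher value; A=8, B=5. A is better since 8 > 5.

A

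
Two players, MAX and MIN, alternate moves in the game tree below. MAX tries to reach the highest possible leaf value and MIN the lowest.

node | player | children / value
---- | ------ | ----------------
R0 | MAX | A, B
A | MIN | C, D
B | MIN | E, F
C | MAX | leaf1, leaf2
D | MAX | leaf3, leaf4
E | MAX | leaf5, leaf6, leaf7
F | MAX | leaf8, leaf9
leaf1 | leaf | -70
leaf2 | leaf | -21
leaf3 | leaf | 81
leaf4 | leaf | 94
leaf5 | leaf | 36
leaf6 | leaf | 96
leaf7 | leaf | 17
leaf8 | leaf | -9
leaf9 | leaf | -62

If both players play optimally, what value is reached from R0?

C (MAX): max(-70, -21) = -21
D (MAX): max(81, 94) = 94
A (MIN): min(-21, 94) = -21
E (MAX): max(36, 96, 17) = 96
F (MAX): max(-9, -62) = -9
B (MIN): min(96, -9) = -9
R0 (MAX): max(-21, -9) = -9

-9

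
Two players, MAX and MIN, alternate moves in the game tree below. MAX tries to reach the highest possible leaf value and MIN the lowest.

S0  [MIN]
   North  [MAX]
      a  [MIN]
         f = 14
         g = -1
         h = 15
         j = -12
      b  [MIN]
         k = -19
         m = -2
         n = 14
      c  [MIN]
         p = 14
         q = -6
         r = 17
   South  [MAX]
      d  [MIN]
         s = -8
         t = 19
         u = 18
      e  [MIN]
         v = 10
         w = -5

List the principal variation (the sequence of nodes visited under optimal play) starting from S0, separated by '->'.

a (MIN): min(14, -1, 15, -12) = -12
b (MIN): min(-19, -2, 14) = -19
c (MIN): min(14, -6, 17) = -6
North (MAX): max(-12, -19, -6) = -6
d (MIN): min(-8, 19, 18) = -8
e (MIN): min(10, -5) = -5
South (MAX): max(-8, -5) = -5
S0 (MIN): min(-6, -5) = -6
At S0, MIN picks North (lowest: -6).
At North, MAX picks c (highest: -6).
At c, MIN picks q (lowest: -6).
Terminal value -6.

S0 -> North -> c -> q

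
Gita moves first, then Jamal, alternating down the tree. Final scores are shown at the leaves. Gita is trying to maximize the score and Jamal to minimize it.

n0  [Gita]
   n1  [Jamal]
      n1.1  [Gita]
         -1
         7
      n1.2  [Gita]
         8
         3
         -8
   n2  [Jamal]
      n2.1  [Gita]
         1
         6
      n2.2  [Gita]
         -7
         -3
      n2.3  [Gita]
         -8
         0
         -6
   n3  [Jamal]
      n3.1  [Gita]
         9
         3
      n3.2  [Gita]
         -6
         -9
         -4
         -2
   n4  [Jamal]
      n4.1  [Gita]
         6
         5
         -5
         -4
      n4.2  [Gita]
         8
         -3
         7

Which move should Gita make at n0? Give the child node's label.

n1.1 (Gita): max(-1, 7) = 7
n1.2 (Gita): max(8, 3, -8) = 8
n1 (Jamal): min(7, 8) = 7
n2.1 (Gita): max(1, 6) = 6
n2.2 (Gita): max(-7, -3) = -3
n2.3 (Gita): max(-8, 0, -6) = 0
n2 (Jamal): min(6, -3, 0) = -3
n3.1 (Gita): max(9, 3) = 9
n3.2 (Gita): max(-6, -9, -4, -2) = -2
n3 (Jamal): min(9, -2) = -2
n4.1 (Gita): max(6, 5, -5, -4) = 6
n4.2 (Gita): max(8, -3, 7) = 8
n4 (Jamal): min(6, 8) = 6
n0 (Gita): max(7, -3, -2, 6) = 7
Gita at n0 wants the highest of {n1=7, n2=-3, n3=-2, n4=6}, so chooses n1.

n1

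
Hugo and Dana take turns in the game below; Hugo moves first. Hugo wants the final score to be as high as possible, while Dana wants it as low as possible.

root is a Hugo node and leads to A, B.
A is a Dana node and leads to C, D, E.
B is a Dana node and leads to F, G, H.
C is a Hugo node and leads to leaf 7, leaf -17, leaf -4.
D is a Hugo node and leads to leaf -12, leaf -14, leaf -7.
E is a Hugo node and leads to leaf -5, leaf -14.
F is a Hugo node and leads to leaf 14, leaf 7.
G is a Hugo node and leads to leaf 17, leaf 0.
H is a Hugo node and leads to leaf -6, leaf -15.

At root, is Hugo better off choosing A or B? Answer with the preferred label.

B

C (Hugo): max(7, -17, -4) = 7
D (Hugo): max(-12, -14, -7) = -7
E (Hugo): max(-5, -14) = -5
A (Dana): min(7, -7, -5) = -7
F (Hugo): max(14, 7) = 14
G (Hugo): max(17, 0) = 17
H (Hugo): max(-6, -15) = -6
B (Dana): min(14, 17, -6) = -6
Hugo prefers the higher value; A=-7, B=-6. B is better since -6 > -7.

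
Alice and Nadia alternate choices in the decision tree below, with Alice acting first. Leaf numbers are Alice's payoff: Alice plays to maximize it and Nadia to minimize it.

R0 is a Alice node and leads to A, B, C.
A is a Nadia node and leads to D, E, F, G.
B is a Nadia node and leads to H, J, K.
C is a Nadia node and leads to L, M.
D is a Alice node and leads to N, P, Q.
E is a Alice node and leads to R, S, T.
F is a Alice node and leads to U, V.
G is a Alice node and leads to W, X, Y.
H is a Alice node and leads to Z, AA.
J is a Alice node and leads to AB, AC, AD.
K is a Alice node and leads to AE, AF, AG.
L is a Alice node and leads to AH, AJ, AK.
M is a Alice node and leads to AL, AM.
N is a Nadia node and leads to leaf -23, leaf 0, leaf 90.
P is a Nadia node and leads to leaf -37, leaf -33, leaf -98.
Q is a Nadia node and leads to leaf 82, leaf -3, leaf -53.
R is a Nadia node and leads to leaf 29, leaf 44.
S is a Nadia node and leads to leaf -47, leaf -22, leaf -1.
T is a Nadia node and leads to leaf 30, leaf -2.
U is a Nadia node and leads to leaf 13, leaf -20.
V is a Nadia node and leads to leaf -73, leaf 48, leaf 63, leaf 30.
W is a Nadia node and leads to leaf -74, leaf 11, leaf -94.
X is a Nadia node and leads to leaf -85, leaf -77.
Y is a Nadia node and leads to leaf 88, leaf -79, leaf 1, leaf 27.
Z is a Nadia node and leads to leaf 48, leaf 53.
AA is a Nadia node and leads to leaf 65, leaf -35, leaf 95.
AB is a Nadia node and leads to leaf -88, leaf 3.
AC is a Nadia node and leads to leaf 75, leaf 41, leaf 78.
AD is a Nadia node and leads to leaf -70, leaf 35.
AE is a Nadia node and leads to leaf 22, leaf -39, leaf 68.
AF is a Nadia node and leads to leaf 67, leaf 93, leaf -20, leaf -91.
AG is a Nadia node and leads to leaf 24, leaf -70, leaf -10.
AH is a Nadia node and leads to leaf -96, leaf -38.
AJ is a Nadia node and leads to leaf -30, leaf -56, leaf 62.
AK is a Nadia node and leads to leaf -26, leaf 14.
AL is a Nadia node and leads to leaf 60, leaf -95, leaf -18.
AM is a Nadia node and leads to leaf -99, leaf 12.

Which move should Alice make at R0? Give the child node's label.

B

N (Nadia): min(-23, 0, 90) = -23
P (Nadia): min(-37, -33, -98) = -98
Q (Nadia): min(82, -3, -53) = -53
D (Alice): max(-23, -98, -53) = -23
R (Nadia): min(29, 44) = 29
S (Nadia): min(-47, -22, -1) = -47
T (Nadia): min(30, -2) = -2
E (Alice): max(29, -47, -2) = 29
U (Nadia): min(13, -20) = -20
V (Nadia): min(-73, 48, 63, 30) = -73
F (Alice): max(-20, -73) = -20
W (Nadia): min(-74, 11, -94) = -94
X (Nadia): min(-85, -77) = -85
Y (Nadia): min(88, -79, 1, 27) = -79
G (Alice): max(-94, -85, -79) = -79
A (Nadia): min(-23, 29, -20, -79) = -79
Z (Nadia): min(48, 53) = 48
AA (Nadia): min(65, -35, 95) = -35
H (Alice): max(48, -35) = 48
AB (Nadia): min(-88, 3) = -88
AC (Nadia): min(75, 41, 78) = 41
AD (Nadia): min(-70, 35) = -70
J (Alice): max(-88, 41, -70) = 41
AE (Nadia): min(22, -39, 68) = -39
AF (Nadia): min(67, 93, -20, -91) = -91
AG (Nadia): min(24, -70, -10) = -70
K (Alice): max(-39, -91, -70) = -39
B (Nadia): min(48, 41, -39) = -39
AH (Nadia): min(-96, -38) = -96
AJ (Nadia): min(-30, -56, 62) = -56
AK (Nadia): min(-26, 14) = -26
L (Alice): max(-96, -56, -26) = -26
AL (Nadia): min(60, -95, -18) = -95
AM (Nadia): min(-99, 12) = -99
M (Alice): max(-95, -99) = -95
C (Nadia): min(-26, -95) = -95
R0 (Alice): max(-79, -39, -95) = -39
Alice at R0 wants the highest of {A=-79, B=-39, C=-95}, so chooses B.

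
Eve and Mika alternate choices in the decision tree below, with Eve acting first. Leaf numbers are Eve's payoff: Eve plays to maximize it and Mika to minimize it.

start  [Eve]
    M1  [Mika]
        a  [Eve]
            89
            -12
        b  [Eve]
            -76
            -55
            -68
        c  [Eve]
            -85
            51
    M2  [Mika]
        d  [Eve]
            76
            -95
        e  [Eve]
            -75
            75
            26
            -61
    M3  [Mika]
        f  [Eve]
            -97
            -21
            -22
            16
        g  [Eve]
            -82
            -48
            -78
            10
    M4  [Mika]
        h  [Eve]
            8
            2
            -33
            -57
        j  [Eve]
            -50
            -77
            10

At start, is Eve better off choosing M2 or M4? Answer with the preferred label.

M2

d (Eve): max(76, -95) = 76
e (Eve): max(-75, 75, 26, -61) = 75
M2 (Mika): min(76, 75) = 75
h (Eve): max(8, 2, -33, -57) = 8
j (Eve): max(-50, -77, 10) = 10
M4 (Mika): min(8, 10) = 8
Eve prefers the higher value; M2=75, M4=8. M2 is better since 75 > 8.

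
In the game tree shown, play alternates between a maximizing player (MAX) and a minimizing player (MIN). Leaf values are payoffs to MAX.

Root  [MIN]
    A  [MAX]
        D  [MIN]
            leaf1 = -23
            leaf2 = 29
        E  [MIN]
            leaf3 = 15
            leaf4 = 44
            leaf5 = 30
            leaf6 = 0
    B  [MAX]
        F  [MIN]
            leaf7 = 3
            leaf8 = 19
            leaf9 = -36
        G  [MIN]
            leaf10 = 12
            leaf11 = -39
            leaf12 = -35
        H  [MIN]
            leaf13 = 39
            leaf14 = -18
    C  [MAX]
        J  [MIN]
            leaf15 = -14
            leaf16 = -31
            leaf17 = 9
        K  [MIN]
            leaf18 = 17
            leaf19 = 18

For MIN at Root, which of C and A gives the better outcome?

A

J (MIN): min(-14, -31, 9) = -31
K (MIN): min(17, 18) = 17
C (MAX): max(-31, 17) = 17
D (MIN): min(-23, 29) = -23
E (MIN): min(15, 44, 30, 0) = 0
A (MAX): max(-23, 0) = 0
MIN prefers the lower value; C=17, A=0. A is better since 0 < 17.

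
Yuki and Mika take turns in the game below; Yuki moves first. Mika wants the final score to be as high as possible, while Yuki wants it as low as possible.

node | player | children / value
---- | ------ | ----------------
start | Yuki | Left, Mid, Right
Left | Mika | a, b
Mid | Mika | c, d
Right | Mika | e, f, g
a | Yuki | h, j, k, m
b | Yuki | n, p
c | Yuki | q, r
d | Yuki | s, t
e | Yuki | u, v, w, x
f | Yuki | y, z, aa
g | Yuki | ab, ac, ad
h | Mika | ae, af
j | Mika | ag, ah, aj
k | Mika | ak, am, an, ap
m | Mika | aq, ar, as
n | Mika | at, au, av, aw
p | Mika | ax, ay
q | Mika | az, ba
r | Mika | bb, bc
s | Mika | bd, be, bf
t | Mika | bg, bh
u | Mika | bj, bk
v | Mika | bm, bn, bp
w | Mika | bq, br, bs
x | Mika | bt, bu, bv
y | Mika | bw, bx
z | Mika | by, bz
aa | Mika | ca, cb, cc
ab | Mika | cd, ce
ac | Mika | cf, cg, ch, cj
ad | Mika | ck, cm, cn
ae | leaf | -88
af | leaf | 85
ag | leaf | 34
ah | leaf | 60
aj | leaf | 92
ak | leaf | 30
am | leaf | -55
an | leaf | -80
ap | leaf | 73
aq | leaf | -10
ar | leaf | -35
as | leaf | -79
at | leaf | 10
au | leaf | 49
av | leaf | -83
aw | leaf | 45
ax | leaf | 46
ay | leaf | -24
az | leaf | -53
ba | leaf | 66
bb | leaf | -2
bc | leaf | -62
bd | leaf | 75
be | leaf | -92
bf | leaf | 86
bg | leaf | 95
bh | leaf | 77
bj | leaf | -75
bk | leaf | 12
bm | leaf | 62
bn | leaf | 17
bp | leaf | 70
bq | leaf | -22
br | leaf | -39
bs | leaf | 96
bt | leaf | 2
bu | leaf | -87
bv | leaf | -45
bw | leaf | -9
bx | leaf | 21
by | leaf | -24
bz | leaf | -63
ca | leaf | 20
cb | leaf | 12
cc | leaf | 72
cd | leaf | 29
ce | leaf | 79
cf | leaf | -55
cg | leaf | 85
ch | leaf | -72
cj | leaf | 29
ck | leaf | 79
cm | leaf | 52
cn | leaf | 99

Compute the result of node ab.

79

ab (Mika): max(29, 79) = 79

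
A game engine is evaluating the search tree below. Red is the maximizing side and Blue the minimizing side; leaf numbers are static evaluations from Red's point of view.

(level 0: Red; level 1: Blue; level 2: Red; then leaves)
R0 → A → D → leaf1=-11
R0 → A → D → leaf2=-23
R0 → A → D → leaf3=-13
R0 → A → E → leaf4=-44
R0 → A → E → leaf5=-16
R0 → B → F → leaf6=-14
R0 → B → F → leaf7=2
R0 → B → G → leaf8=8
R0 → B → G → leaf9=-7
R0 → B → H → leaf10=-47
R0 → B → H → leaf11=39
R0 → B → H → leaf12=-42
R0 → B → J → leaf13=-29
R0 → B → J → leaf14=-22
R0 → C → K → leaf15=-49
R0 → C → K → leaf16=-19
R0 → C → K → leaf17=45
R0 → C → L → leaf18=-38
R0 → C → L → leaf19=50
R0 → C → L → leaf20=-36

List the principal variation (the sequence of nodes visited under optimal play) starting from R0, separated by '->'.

R0 -> C -> K -> leaf17

D (Red): max(-11, -23, -13) = -11
E (Red): max(-44, -16) = -16
A (Blue): min(-11, -16) = -16
F (Red): max(-14, 2) = 2
G (Red): max(8, -7) = 8
H (Red): max(-47, 39, -42) = 39
J (Red): max(-29, -22) = -22
B (Blue): min(2, 8, 39, -22) = -22
K (Red): max(-49, -19, 45) = 45
L (Red): max(-38, 50, -36) = 50
C (Blue): min(45, 50) = 45
R0 (Red): max(-16, -22, 45) = 45
At R0, Red picks C (highest: 45).
At C, Blue picks K (lowest: 45).
At K, Red picks leaf17 (highest: 45).
Terminal value 45.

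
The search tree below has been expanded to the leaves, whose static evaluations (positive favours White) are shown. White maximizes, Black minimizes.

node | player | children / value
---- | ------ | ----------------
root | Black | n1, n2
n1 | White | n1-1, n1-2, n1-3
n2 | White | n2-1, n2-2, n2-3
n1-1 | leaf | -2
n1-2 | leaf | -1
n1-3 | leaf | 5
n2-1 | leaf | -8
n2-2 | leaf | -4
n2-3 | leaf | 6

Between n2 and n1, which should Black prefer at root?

n1

n2 (White): max(-8, -4, 6) = 6
n1 (White): max(-2, -1, 5) = 5
Black prefers the lower value; n2=6, n1=5. n1 is better since 5 < 6.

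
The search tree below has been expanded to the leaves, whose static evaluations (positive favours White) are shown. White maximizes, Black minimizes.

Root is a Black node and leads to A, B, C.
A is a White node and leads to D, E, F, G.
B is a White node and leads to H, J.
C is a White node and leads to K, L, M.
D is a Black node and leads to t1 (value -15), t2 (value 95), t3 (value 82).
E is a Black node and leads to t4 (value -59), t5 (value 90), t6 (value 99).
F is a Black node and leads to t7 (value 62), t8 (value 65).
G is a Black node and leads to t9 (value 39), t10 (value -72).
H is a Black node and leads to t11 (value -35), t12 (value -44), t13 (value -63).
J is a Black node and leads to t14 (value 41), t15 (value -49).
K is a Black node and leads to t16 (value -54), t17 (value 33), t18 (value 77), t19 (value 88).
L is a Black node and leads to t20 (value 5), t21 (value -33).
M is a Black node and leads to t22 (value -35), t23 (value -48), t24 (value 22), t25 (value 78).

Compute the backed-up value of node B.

H (Black): min(-35, -44, -63) = -63
J (Black): min(41, -49) = -49
B (White): max(-63, -49) = -49

-49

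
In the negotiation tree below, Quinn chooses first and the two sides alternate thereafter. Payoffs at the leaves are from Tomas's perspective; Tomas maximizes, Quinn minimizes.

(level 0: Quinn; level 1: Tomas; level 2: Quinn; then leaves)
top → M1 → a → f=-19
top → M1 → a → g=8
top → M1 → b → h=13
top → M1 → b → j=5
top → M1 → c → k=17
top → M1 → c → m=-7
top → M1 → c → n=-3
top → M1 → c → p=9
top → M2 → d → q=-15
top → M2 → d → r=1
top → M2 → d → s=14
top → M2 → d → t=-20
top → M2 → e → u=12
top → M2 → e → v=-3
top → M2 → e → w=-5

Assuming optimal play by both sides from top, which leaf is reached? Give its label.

a (Quinn): min(-19, 8) = -19
b (Quinn): min(13, 5) = 5
c (Quinn): min(17, -7, -3, 9) = -7
M1 (Tomas): max(-19, 5, -7) = 5
d (Quinn): min(-15, 1, 14, -20) = -20
e (Quinn): min(12, -3, -5) = -5
M2 (Tomas): max(-20, -5) = -5
top (Quinn): min(5, -5) = -5
At top, Quinn picks M2 (lowest: -5).
At M2, Tomas picks e (highest: -5).
At e, Quinn picks w (lowest: -5).
Terminal value -5.

w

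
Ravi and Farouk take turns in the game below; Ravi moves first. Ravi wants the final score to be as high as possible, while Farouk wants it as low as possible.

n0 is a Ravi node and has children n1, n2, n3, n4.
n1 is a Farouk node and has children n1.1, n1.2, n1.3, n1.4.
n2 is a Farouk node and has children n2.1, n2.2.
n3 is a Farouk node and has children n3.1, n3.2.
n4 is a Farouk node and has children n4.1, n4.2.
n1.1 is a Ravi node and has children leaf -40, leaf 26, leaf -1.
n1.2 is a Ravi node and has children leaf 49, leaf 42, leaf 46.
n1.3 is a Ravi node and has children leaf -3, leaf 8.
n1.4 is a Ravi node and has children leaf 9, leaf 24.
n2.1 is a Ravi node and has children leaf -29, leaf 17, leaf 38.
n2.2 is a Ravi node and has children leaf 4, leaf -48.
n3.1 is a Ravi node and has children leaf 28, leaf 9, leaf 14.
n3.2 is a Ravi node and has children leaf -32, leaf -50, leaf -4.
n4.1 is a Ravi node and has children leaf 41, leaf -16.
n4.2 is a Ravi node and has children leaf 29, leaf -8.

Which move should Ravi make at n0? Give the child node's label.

n4

n1.1 (Ravi): max(-40, 26, -1) = 26
n1.2 (Ravi): max(49, 42, 46) = 49
n1.3 (Ravi): max(-3, 8) = 8
n1.4 (Ravi): max(9, 24) = 24
n1 (Farouk): min(26, 49, 8, 24) = 8
n2.1 (Ravi): max(-29, 17, 38) = 38
n2.2 (Ravi): max(4, -48) = 4
n2 (Farouk): min(38, 4) = 4
n3.1 (Ravi): max(28, 9, 14) = 28
n3.2 (Ravi): max(-32, -50, -4) = -4
n3 (Farouk): min(28, -4) = -4
n4.1 (Ravi): max(41, -16) = 41
n4.2 (Ravi): max(29, -8) = 29
n4 (Farouk): min(41, 29) = 29
n0 (Ravi): max(8, 4, -4, 29) = 29
Ravi at n0 wants the highest of {n1=8, n2=4, n3=-4, n4=29}, so chooses n4.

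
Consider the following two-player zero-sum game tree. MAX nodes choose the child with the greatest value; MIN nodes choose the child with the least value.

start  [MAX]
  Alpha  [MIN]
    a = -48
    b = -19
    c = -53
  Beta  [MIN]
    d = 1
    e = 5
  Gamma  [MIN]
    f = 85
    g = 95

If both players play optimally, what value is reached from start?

Alpha (MIN): min(-48, -19, -53) = -53
Beta (MIN): min(1, 5) = 1
Gamma (MIN): min(85, 95) = 85
start (MAX): max(-53, 1, 85) = 85

85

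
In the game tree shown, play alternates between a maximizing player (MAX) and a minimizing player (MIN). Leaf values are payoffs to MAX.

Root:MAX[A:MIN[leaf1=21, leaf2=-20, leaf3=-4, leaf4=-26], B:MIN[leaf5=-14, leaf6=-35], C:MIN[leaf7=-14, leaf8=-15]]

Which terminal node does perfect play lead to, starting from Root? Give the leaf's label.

leaf8

A (MIN): min(21, -20, -4, -26) = -26
B (MIN): min(-14, -35) = -35
C (MIN): min(-14, -15) = -15
Root (MAX): max(-26, -35, -15) = -15
At Root, MAX picks C (highest: -15).
At C, MIN picks leaf8 (lowest: -15).
Terminal value -15.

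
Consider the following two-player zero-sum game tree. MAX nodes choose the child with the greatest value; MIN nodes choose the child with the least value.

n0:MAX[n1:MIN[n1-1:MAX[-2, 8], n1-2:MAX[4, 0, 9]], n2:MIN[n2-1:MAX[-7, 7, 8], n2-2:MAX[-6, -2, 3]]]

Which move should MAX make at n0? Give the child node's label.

n1-1 (MAX): max(-2, 8) = 8
n1-2 (MAX): max(4, 0, 9) = 9
n1 (MIN): min(8, 9) = 8
n2-1 (MAX): max(-7, 7, 8) = 8
n2-2 (MAX): max(-6, -2, 3) = 3
n2 (MIN): min(8, 3) = 3
n0 (MAX): max(8, 3) = 8
MAX at n0 wants the highest of {n1=8, n2=3}, so chooses n1.

n1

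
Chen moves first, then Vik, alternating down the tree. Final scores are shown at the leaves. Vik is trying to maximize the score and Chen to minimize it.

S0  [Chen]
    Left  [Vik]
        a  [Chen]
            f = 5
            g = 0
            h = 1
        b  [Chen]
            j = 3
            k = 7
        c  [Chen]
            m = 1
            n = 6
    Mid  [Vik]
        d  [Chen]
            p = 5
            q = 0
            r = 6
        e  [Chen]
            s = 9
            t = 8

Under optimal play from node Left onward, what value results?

3

a (Chen): min(5, 0, 1) = 0
b (Chen): min(3, 7) = 3
c (Chen): min(1, 6) = 1
Left (Vik): max(0, 3, 1) = 3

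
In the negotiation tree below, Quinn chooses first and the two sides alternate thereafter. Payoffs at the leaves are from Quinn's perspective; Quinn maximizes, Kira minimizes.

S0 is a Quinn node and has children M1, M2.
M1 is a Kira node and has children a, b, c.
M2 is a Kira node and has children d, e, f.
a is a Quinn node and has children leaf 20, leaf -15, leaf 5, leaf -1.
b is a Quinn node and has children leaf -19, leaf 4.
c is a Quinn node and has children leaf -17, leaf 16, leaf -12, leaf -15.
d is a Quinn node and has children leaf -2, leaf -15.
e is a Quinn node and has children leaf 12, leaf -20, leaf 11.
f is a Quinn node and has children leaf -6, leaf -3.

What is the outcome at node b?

4

b (Quinn): max(-19, 4) = 4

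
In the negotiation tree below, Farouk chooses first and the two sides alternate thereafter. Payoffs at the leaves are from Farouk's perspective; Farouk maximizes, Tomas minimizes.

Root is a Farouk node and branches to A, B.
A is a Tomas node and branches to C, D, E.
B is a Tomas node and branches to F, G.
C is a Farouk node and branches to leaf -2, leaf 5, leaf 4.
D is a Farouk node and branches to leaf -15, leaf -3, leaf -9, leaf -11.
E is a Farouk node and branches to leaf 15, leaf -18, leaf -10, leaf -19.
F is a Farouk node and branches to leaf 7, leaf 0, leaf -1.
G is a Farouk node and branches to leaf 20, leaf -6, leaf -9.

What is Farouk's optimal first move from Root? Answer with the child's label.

C (Farouk): max(-2, 5, 4) = 5
D (Farouk): max(-15, -3, -9, -11) = -3
E (Farouk): max(15, -18, -10, -19) = 15
A (Tomas): min(5, -3, 15) = -3
F (Farouk): max(7, 0, -1) = 7
G (Farouk): max(20, -6, -9) = 20
B (Tomas): min(7, 20) = 7
Root (Farouk): max(-3, 7) = 7
Farouk at Root wants the highest of {A=-3, B=7}, so chooses B.

B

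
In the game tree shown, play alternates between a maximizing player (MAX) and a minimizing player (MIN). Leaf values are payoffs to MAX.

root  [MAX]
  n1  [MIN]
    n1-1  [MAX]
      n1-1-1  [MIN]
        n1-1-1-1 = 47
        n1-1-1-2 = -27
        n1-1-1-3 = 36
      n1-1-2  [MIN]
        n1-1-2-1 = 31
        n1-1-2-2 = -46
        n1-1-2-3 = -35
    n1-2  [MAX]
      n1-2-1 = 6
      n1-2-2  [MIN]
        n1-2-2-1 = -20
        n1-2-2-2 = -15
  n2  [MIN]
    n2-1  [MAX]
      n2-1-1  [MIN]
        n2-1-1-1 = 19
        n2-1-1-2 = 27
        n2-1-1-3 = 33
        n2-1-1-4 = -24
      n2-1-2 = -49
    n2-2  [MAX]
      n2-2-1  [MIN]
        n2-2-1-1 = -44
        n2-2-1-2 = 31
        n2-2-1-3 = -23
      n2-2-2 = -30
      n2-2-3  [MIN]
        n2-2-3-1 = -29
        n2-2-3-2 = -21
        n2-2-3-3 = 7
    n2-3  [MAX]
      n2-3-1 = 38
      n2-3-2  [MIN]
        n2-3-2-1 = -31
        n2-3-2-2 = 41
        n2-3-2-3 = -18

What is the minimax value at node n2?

-29

n2-1-1 (MIN): min(19, 27, 33, -24) = -24
n2-1 (MAX): max(-24, -49) = -24
n2-2-1 (MIN): min(-44, 31, -23) = -44
n2-2-3 (MIN): min(-29, -21, 7) = -29
n2-2 (MAX): max(-44, -30, -29) = -29
n2-3-2 (MIN): min(-31, 41, -18) = -31
n2-3 (MAX): max(38, -31) = 38
n2 (MIN): min(-24, -29, 38) = -29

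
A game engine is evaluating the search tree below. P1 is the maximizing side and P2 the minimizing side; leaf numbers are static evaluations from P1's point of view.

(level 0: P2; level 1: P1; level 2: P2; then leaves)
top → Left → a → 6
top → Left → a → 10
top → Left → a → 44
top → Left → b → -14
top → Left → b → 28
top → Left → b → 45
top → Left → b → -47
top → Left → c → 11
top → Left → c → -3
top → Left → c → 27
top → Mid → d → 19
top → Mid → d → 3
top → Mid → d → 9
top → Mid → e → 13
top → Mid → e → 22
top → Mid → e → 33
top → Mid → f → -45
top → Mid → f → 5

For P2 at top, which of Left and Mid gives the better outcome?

a (P2): min(6, 10, 44) = 6
b (P2): min(-14, 28, 45, -47) = -47
c (P2): min(11, -3, 27) = -3
Left (P1): max(6, -47, -3) = 6
d (P2): min(19, 3, 9) = 3
e (P2): min(13, 22, 33) = 13
f (P2): min(-45, 5) = -45
Mid (P1): max(3, 13, -45) = 13
P2 prefers the lower value; Left=6, Mid=13. Left is better since 6 < 13.

Left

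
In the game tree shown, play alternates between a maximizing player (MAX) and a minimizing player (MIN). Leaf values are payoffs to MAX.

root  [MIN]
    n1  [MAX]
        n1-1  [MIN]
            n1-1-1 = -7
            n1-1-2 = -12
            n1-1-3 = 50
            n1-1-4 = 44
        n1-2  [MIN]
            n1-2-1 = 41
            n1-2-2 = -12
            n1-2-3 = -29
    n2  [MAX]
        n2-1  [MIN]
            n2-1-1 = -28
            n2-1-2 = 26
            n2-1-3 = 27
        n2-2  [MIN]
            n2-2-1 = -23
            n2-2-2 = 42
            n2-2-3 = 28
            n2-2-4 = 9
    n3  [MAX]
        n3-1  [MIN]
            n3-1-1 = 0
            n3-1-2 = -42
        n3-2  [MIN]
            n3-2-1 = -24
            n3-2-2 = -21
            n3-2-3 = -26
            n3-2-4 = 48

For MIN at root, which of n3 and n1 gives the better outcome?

n3

n3-1 (MIN): min(0, -42) = -42
n3-2 (MIN): min(-24, -21, -26, 48) = -26
n3 (MAX): max(-42, -26) = -26
n1-1 (MIN): min(-7, -12, 50, 44) = -12
n1-2 (MIN): min(41, -12, -29) = -29
n1 (MAX): max(-12, -29) = -12
MIN prefers the lower value; n3=-26, n1=-12. n3 is better since -26 < -12.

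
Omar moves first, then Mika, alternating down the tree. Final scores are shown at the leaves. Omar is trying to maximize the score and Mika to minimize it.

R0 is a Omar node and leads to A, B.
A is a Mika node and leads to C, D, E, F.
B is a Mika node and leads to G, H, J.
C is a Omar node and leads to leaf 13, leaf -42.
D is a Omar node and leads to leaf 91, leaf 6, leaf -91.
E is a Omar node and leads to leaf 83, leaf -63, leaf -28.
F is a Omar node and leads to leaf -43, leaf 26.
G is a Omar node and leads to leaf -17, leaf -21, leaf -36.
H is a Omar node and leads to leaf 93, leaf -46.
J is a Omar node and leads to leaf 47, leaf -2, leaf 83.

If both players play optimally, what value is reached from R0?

13

C (Omar): max(13, -42) = 13
D (Omar): max(91, 6, -91) = 91
E (Omar): max(83, -63, -28) = 83
F (Omar): max(-43, 26) = 26
A (Mika): min(13, 91, 83, 26) = 13
G (Omar): max(-17, -21, -36) = -17
H (Omar): max(93, -46) = 93
J (Omar): max(47, -2, 83) = 83
B (Mika): min(-17, 93, 83) = -17
R0 (Omar): max(13, -17) = 13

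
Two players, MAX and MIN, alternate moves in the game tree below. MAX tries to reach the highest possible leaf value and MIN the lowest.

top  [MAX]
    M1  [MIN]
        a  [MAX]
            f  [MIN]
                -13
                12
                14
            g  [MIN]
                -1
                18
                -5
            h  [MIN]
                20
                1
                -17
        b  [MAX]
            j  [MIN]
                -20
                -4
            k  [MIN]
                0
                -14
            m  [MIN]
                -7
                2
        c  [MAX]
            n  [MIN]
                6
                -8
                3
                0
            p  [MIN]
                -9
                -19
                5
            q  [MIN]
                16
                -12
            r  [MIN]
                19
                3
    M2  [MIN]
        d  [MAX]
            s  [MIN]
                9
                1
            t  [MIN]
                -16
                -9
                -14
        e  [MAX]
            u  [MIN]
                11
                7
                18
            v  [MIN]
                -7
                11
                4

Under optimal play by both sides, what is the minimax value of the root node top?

1

f (MIN): min(-13, 12, 14) = -13
g (MIN): min(-1, 18, -5) = -5
h (MIN): min(20, 1, -17) = -17
a (MAX): max(-13, -5, -17) = -5
j (MIN): min(-20, -4) = -20
k (MIN): min(0, -14) = -14
m (MIN): min(-7, 2) = -7
b (MAX): max(-20, -14, -7) = -7
n (MIN): min(6, -8, 3, 0) = -8
p (MIN): min(-9, -19, 5) = -19
q (MIN): min(16, -12) = -12
r (MIN): min(19, 3) = 3
c (MAX): max(-8, -19, -12, 3) = 3
M1 (MIN): min(-5, -7, 3) = -7
s (MIN): min(9, 1) = 1
t (MIN): min(-16, -9, -14) = -16
d (MAX): max(1, -16) = 1
u (MIN): min(11, 7, 18) = 7
v (MIN): min(-7, 11, 4) = -7
e (MAX): max(7, -7) = 7
M2 (MIN): min(1, 7) = 1
top (MAX): max(-7, 1) = 1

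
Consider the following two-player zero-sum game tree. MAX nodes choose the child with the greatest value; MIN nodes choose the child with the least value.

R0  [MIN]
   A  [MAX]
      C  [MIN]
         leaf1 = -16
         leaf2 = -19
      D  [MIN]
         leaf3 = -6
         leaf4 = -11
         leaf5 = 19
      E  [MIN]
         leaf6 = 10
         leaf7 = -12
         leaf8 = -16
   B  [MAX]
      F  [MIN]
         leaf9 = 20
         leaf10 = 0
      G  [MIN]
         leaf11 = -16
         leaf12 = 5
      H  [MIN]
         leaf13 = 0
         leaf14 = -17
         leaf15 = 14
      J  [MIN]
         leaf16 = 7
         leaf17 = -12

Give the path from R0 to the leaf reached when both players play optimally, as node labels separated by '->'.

C (MIN): min(-16, -19) = -19
D (MIN): min(-6, -11, 19) = -11
E (MIN): min(10, -12, -16) = -16
A (MAX): max(-19, -11, -16) = -11
F (MIN): min(20, 0) = 0
G (MIN): min(-16, 5) = -16
H (MIN): min(0, -17, 14) = -17
J (MIN): min(7, -12) = -12
B (MAX): max(0, -16, -17, -12) = 0
R0 (MIN): min(-11, 0) = -11
At R0, MIN picks A (lowest: -11).
At A, MAX picks D (highest: -11).
At D, MIN picks leaf4 (lowest: -11).
Terminal value -11.

R0 -> A -> D -> leaf4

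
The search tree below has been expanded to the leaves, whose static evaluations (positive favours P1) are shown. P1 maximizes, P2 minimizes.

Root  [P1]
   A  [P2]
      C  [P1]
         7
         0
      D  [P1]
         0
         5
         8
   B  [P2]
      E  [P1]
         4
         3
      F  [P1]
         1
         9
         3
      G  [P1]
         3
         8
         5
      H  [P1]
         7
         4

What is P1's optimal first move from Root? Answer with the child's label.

A

C (P1): max(7, 0) = 7
D (P1): max(0, 5, 8) = 8
A (P2): min(7, 8) = 7
E (P1): max(4, 3) = 4
F (P1): max(1, 9, 3) = 9
G (P1): max(3, 8, 5) = 8
H (P1): max(7, 4) = 7
B (P2): min(4, 9, 8, 7) = 4
Root (P1): max(7, 4) = 7
P1 at Root wants the highest of {A=7, B=4}, so chooses A.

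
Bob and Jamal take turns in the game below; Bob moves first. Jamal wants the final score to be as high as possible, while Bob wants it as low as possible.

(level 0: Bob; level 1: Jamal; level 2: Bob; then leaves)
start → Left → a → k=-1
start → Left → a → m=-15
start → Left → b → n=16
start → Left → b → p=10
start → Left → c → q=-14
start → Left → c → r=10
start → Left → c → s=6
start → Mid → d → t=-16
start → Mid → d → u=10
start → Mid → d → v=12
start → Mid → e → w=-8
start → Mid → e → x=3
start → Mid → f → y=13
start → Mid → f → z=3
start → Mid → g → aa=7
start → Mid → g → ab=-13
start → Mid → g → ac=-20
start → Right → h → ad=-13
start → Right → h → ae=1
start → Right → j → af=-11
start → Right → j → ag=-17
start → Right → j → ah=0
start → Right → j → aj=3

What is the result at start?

a (Bob): min(-1, -15) = -15
b (Bob): min(16, 10) = 10
c (Bob): min(-14, 10, 6) = -14
Left (Jamal): max(-15, 10, -14) = 10
d (Bob): min(-16, 10, 12) = -16
e (Bob): min(-8, 3) = -8
f (Bob): min(13, 3) = 3
g (Bob): min(7, -13, -20) = -20
Mid (Jamal): max(-16, -8, 3, -20) = 3
h (Bob): min(-13, 1) = -13
j (Bob): min(-11, -17, 0, 3) = -17
Right (Jamal): max(-13, -17) = -13
start (Bob): min(10, 3, -13) = -13

-13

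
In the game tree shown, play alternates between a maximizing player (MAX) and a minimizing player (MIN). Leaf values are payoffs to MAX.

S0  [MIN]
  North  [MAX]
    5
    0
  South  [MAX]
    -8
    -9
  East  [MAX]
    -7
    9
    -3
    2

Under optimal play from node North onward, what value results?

North (MAX): max(5, 0) = 5

5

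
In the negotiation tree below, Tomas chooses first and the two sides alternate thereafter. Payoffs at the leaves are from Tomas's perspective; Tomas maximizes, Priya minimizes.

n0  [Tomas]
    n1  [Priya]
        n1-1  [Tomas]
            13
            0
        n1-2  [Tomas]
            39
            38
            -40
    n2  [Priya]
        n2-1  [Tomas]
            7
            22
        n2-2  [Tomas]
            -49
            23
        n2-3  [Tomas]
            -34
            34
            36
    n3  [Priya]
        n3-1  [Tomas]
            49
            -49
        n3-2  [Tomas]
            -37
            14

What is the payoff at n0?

22

n1-1 (Tomas): max(13, 0) = 13
n1-2 (Tomas): max(39, 38, -40) = 39
n1 (Priya): min(13, 39) = 13
n2-1 (Tomas): max(7, 22) = 22
n2-2 (Tomas): max(-49, 23) = 23
n2-3 (Tomas): max(-34, 34, 36) = 36
n2 (Priya): min(22, 23, 36) = 22
n3-1 (Tomas): max(49, -49) = 49
n3-2 (Tomas): max(-37, 14) = 14
n3 (Priya): min(49, 14) = 14
n0 (Tomas): max(13, 22, 14) = 22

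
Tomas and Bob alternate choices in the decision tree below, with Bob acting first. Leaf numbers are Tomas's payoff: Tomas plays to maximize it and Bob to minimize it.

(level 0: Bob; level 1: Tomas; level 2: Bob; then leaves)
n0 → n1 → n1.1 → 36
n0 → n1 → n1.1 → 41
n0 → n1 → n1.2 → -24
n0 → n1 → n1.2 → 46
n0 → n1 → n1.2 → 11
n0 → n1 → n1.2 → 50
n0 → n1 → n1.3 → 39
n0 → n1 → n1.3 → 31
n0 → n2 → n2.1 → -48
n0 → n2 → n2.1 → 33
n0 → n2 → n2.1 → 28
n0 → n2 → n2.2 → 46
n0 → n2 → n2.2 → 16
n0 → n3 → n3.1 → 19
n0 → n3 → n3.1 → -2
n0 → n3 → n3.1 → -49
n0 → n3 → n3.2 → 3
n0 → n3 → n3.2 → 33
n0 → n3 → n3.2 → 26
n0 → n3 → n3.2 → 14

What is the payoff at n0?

n1.1 (Bob): min(36, 41) = 36
n1.2 (Bob): min(-24, 46, 11, 50) = -24
n1.3 (Bob): min(39, 31) = 31
n1 (Tomas): max(36, -24, 31) = 36
n2.1 (Bob): min(-48, 33, 28) = -48
n2.2 (Bob): min(46, 16) = 16
n2 (Tomas): max(-48, 16) = 16
n3.1 (Bob): min(19, -2, -49) = -49
n3.2 (Bob): min(3, 33, 26, 14) = 3
n3 (Tomas): max(-49, 3) = 3
n0 (Bob): min(36, 16, 3) = 3

3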